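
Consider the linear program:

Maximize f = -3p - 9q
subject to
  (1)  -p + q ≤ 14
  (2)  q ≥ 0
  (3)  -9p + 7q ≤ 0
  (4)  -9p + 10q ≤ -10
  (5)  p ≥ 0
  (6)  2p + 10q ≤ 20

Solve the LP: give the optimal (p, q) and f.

Vertices and f = -3p - 9q:
  (10/9, 0) → f = -10/3
  (10, 0) → f = -30
  (30/11, 16/11) → f = -234/11

p = 10/9, q = 0, maximum f = -10/3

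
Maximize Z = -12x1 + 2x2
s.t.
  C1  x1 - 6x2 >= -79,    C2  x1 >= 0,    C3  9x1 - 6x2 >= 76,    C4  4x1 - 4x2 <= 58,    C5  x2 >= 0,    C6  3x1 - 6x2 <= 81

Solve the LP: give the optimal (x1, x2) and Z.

x1 = 76/9, x2 = 0, maximum Z = -304/3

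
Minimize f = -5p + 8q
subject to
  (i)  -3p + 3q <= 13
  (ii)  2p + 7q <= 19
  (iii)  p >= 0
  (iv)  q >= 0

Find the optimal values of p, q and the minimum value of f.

Corner points and f = -5p + 8q:
  (0, 19/7) → f = 152/7
  (19/2, 0) → f = -95/2
  (0, 0) → f = 0

The binding constraints are 2p + 7q = 19 and q = 0.
Solving simultaneously gives p = 19/2, q = 0.

p = 19/2, q = 0, minimum f = -95/2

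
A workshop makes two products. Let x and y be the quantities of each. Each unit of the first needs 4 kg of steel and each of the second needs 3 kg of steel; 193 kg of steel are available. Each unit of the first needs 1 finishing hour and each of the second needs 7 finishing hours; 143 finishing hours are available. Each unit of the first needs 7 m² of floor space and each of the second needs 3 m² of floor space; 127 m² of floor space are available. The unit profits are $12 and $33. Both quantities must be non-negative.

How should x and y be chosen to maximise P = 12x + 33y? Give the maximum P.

x = 10, y = 19, maximum P = 747

Vertices and P = 12x + 33y:
  (0, 0) → P = 0
  (0, 143/7) → P = 4719/7
  (127/7, 0) → P = 1524/7
  (10, 19) → P = 747

At the optimal vertex, x + 7y = 143 and 7x + 3y = 127.
Solving simultaneously gives x = 10, y = 19.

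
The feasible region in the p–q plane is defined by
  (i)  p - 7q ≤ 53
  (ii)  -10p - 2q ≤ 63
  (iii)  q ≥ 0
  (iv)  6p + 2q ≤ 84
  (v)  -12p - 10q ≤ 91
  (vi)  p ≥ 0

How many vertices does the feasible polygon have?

Of the 15 pairwise boundary intersections, those satisfying every inequality are:
  (14, 0)
  (0, 0)
  (0, 42)

3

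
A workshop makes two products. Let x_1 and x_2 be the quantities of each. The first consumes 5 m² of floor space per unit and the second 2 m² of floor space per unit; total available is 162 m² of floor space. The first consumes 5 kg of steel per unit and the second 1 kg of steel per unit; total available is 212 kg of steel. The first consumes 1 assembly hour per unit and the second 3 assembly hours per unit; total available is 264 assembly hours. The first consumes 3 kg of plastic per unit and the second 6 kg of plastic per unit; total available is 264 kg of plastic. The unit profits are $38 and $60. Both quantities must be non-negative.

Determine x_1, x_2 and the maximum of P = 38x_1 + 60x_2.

Corner points and P = 38x_1 + 60x_2:
  (0, 0) → P = 0
  (0, 44) → P = 2640
  (162/5, 0) → P = 6156/5
  (37/2, 139/4) → P = 2788

The optimum lies where 5x_1 + 2x_2 = 162 and 3x_1 + 6x_2 = 264.
Solving simultaneously gives x_1 = 37/2, x_2 = 139/4.

x_1 = 37/2, x_2 = 139/4, maximum P = 2788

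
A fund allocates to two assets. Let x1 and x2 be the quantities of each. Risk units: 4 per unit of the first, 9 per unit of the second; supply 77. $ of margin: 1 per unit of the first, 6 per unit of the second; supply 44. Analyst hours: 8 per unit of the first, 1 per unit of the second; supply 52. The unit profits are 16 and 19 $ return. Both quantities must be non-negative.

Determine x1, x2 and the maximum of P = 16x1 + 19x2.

Vertices and P = 16x1 + 19x2:
  (0, 0) → P = 0
  (0, 22/3) → P = 418/3
  (13/2, 0) → P = 104
  (22/5, 33/5) → P = 979/5
  (23/4, 6) → P = 206

At the optimal vertex, 4x1 + 9x2 = 77 and 8x1 + x2 = 52.
Solving simultaneously gives x1 = 23/4, x2 = 6.

x1 = 23/4, x2 = 6, maximum P = 206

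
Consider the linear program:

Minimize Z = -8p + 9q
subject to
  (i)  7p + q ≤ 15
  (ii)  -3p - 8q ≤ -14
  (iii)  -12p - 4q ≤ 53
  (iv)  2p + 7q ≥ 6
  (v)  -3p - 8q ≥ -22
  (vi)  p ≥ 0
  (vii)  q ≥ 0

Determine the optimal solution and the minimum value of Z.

p = 2, q = 1, minimum Z = -7

Extreme points and Z = -8p + 9q:
  (2, 1) → Z = -7
  (98/53, 109/53) → Z = 197/53
  (0, 7/4) → Z = 63/4
  (0, 11/4) → Z = 99/4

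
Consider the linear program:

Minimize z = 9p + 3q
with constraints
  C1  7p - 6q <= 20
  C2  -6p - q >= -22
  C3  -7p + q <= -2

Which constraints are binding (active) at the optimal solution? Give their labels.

C1 and C3

Vertices and z = 9p + 3q:
  (152/43, 34/43) → z = 1470/43
  (-8/35, -18/5) → z = -90/7
  (24/13, 142/13) → z = 642/13

The minimum is at (-8/35, -18/5). Substituting into each constraint, equality holds for C1 and C3; the remaining constraints have slack.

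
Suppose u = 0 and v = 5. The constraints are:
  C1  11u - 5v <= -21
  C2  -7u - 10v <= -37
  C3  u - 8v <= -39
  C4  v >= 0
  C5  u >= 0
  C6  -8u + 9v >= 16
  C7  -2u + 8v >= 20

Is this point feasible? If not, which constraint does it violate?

C1: -25 ≤ -21 ✓
C2: -50 ≤ -37 ✓
C3: -40 ≤ -39 ✓
C4: 5 ≥ 0 ✓
C5: 0 ≥ 0 ✓
C6: 45 ≥ 16 ✓
C7: 40 ≥ 20 ✓

feasible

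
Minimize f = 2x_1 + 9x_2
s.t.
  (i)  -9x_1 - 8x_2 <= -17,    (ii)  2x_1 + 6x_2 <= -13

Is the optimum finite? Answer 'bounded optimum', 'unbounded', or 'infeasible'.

unbounded

From the feasible point (103/19, -151/38), moving in the direction (8, -9) keeps every constraint satisfied while f decreases without bound.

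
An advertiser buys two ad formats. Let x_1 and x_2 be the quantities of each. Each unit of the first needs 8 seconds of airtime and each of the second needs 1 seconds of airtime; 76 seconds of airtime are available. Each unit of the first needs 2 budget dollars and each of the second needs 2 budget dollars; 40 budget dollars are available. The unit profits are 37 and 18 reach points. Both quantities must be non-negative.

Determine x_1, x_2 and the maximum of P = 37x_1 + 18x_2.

x_1 = 8, x_2 = 12, maximum P = 512

Extreme points and P = 37x_1 + 18x_2:
  (0, 0) → P = 0
  (0, 20) → P = 360
  (19/2, 0) → P = 703/2
  (8, 12) → P = 512

At the optimal vertex, 8x_1 + x_2 = 76 and 2x_1 + 2x_2 = 40.
Solving simultaneously gives x_1 = 8, x_2 = 12.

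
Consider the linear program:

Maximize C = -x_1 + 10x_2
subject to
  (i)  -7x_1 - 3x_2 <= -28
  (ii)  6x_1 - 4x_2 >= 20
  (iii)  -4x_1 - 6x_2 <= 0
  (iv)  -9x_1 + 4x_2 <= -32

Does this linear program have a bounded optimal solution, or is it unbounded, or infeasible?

From the feasible point (28/5, -56/15), moving in the direction (4, 6) keeps every constraint satisfied while C increases without bound.

unbounded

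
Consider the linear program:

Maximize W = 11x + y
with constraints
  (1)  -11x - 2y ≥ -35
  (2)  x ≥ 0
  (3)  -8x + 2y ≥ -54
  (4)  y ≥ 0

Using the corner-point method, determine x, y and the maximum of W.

The optimum lies where -11x - 2y = -35 and y = 0.
Solving simultaneously gives x = 35/11, y = 0.

x = 35/11, y = 0, maximum W = 35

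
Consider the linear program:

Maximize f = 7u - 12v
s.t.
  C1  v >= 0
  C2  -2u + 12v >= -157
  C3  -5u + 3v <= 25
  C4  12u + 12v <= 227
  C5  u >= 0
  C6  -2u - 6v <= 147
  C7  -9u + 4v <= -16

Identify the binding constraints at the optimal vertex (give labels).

C1 and C4

Corner points and f = 7u - 12v:
  (227/12, 0) → f = 1589/12
  (16/9, 0) → f = 112/9
  (275/39, 617/52) → f = -3628/39

The maximum is at (227/12, 0). Substituting into each constraint, equality holds for C1 and C4; the remaining constraints have slack.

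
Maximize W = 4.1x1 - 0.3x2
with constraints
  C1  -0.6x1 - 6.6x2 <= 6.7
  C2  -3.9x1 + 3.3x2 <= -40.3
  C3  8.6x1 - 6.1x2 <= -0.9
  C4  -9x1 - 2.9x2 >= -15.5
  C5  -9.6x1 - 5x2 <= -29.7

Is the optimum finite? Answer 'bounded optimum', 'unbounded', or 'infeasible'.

infeasible

The boundaries -9x1 - 2.9x2 = -15.5 and -9.6x1 - 5x2 = -29.7 meet at (-863/1716, 1975/286), but that point violates -3.9x1 + 3.3x2 ≤ -40.3. Every candidate vertex is excluded by some other constraint, so the feasible region is empty.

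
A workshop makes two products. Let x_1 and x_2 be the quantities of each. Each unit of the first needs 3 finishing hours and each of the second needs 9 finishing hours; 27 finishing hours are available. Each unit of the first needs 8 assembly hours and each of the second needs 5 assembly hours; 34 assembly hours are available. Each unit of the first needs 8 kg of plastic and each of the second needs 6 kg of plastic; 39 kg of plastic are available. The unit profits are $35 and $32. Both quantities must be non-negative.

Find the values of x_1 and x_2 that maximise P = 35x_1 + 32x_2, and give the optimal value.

Vertices and P = 35x_1 + 32x_2:
  (0, 0) → P = 0
  (0, 3) → P = 96
  (17/4, 0) → P = 595/4
  (3, 2) → P = 169

The binding constraints are 3x_1 + 9x_2 = 27 and 8x_1 + 5x_2 = 34.
Solving simultaneously gives x_1 = 3, x_2 = 2.

x_1 = 3, x_2 = 2, maximum P = 169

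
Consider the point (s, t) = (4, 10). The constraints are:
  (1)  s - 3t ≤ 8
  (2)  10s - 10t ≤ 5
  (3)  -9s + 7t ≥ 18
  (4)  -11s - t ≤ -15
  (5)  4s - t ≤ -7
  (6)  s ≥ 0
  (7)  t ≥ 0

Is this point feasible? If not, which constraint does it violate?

Constraint (5): 4s - t = 6, which is not ≤ -7. All other constraints are satisfied.

not feasible — violates (5)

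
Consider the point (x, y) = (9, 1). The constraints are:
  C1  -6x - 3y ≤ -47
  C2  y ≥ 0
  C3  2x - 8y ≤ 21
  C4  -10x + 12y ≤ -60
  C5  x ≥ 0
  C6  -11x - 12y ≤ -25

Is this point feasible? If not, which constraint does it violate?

C1: -57 ≤ -47 ✓
C2: 1 ≥ 0 ✓
C3: 10 ≤ 21 ✓
C4: -78 ≤ -60 ✓
C5: 9 ≥ 0 ✓
C6: -111 ≤ -25 ✓

feasible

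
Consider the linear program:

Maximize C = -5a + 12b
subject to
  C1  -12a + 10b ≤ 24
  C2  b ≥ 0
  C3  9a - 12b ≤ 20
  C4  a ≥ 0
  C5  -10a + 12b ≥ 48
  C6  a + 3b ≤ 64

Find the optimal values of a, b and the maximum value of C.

Extreme points and C = -5a + 12b:
  (48/11, 84/11) → C = 768/11
  (284/23, 396/23) → C = 3332/23
  (104/7, 344/21) → C = 856/7

The optimum lies where -12a + 10b = 24 and a + 3b = 64.
Solving simultaneously gives a = 284/23, b = 396/23.

a = 284/23, b = 396/23, maximum C = 3332/23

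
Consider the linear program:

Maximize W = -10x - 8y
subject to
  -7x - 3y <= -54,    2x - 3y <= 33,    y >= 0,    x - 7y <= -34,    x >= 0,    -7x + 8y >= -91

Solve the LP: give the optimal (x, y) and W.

Vertices and W = -10x - 8y:
  (69/13, 73/13) → W = -98
  (0, 18) → W = -144
  (909/41, 329/41) → W = -11722/41
The feasible region is unbounded (it extends along (0, 1), (8, 7)), but W strictly decreases along every unbounded feasible direction, so there is no improving ray and the maximum is attained at a vertex.

The optimum lies where -7x - 3y = -54 and x - 7y = -34.
Solving simultaneously gives x = 69/13, y = 73/13.

x = 69/13, y = 73/13, maximum W = -98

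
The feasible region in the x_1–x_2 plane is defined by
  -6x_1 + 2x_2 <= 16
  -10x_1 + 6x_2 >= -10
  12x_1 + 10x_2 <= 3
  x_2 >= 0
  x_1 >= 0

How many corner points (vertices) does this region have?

3

Of the 10 pairwise boundary intersections, those satisfying every inequality are:
  (1/4, 0)
  (0, 3/10)
  (0, 0)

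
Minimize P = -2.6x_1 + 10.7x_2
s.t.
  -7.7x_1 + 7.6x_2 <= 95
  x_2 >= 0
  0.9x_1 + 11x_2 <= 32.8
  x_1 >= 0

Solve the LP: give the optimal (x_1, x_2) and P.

x_1 = 328/9, x_2 = 0, minimum P = -4264/45

Feasible corners and P = -2.6x_1 + 10.7x_2:
  (328/9, 0) → P = -4264/45
  (0, 0) → P = 0
  (0, 164/55) → P = 8774/275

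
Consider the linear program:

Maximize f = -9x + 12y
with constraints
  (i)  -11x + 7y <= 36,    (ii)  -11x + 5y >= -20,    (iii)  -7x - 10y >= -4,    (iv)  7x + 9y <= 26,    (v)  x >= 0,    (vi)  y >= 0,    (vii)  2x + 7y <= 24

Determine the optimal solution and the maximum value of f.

x = 0, y = 2/5, maximum f = 24/5

Feasible corners and f = -9x + 12y:
  (0, 2/5) → f = 24/5
  (4/7, 0) → f = -36/7
  (0, 0) → f = 0

At the optimal vertex, -7x - 10y = -4 and x = 0.
Solving simultaneously gives x = 0, y = 2/5.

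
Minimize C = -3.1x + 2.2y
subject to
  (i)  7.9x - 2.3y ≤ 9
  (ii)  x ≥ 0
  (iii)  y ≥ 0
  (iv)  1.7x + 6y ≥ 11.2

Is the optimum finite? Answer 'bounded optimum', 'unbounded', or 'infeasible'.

bounded optimum

Corner points and C = -3.1x + 2.2y:
  (7976/5131, 7318/5131) → C = -8626/5131
  (0, 28/15) → C = 308/75
The feasible region has finitely many vertices and no improving ray; the minimum is -8626/5131 at (7976/5131, 7318/5131).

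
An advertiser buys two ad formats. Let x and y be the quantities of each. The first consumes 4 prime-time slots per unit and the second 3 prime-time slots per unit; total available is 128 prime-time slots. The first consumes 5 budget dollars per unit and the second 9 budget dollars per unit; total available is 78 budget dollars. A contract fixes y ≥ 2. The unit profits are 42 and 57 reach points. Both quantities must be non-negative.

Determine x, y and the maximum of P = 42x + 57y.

x = 12, y = 2, maximum P = 618

Extreme points and P = 42x + 57y:
  (0, 26/3) → P = 494
  (0, 2) → P = 114
  (12, 2) → P = 618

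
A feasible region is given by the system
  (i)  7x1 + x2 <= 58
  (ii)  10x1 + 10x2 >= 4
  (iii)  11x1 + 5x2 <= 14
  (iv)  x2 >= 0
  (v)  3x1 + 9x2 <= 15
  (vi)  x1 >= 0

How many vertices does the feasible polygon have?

5

Intersecting each pair of boundary lines and keeping only the points that satisfy every inequality leaves:
  (2/5, 0)
  (0, 2/5)
  (14/11, 0)
  (17/28, 41/28)
  (0, 5/3)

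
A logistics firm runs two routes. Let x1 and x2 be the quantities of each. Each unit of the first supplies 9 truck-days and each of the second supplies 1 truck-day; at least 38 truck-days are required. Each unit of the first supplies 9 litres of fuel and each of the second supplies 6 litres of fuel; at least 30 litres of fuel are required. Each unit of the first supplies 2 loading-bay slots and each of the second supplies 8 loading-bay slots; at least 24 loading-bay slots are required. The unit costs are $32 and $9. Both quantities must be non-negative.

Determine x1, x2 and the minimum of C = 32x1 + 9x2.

x1 = 4, x2 = 2, minimum C = 146

Extreme points and C = 32x1 + 9x2:
  (0, 38) → C = 342
  (12, 0) → C = 384
  (4, 2) → C = 146
The feasible region is unbounded (it extends along (0, 1), (1, 0)), but C strictly increases along every unbounded feasible direction, so there is no improving ray and the minimum is attained at a vertex.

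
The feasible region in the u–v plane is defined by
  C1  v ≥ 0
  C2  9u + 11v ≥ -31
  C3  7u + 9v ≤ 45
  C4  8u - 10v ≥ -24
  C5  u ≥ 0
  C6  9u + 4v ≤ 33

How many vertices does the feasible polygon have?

5

Pairwise boundary intersections that survive every other constraint:
  (0, 0)
  (11/3, 0)
  (117/71, 264/71)
  (117/53, 174/53)
  (0, 12/5)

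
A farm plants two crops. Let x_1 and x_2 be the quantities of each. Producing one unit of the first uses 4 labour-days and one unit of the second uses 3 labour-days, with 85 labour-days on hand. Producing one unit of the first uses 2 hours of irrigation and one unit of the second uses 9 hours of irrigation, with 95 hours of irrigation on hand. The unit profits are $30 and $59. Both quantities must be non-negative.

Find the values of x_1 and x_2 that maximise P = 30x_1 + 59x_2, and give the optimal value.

x_1 = 16, x_2 = 7, maximum P = 893

Feasible corners and P = 30x_1 + 59x_2:
  (0, 0) → P = 0
  (0, 95/9) → P = 5605/9
  (85/4, 0) → P = 1275/2
  (16, 7) → P = 893

The binding constraints are 4x_1 + 3x_2 = 85 and 2x_1 + 9x_2 = 95.
Solving simultaneously gives x_1 = 16, x_2 = 7.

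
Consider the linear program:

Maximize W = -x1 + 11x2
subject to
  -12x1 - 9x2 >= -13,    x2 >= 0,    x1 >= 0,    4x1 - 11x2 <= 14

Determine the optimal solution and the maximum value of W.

The binding constraints are -12x1 - 9x2 = -13 and x1 = 0.
Solving simultaneously gives x1 = 0, x2 = 13/9.

x1 = 0, x2 = 13/9, maximum W = 143/9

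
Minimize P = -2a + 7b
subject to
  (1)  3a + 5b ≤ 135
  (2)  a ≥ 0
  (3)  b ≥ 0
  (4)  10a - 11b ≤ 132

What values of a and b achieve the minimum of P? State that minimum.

The binding constraints are b = 0 and 10a - 11b = 132.
Solving simultaneously gives a = 66/5, b = 0.

a = 66/5, b = 0, minimum P = -132/5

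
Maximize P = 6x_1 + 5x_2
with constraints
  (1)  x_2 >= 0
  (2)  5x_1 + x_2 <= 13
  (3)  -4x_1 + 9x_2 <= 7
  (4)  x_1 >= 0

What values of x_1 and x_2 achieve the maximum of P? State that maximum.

At the optimal vertex, 5x_1 + x_2 = 13 and -4x_1 + 9x_2 = 7.
Solving simultaneously gives x_1 = 110/49, x_2 = 87/49.

x_1 = 110/49, x_2 = 87/49, maximum P = 1095/49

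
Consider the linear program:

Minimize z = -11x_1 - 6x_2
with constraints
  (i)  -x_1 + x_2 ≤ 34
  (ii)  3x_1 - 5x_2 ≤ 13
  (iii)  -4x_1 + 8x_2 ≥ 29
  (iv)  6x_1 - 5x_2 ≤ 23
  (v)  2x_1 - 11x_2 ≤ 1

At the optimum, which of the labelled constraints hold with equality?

(i) and (iv)

Corner points and z = -11x_1 - 6x_2:
  (193, 227) → z = -3485
  (-125/3, -23/3) → z = 1513/3
  (47/4, 19/2) → z = -745/4
  (-327/28, -31/14) → z = 567/4

The minimum is at (193, 227). Substituting into each constraint, equality holds for (i) and (iv); the remaining constraints have slack.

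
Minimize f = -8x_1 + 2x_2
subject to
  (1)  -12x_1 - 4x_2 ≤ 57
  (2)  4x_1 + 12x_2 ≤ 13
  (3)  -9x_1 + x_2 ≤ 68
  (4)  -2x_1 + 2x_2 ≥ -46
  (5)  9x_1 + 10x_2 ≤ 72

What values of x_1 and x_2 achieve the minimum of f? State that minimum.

Vertices and f = -8x_1 + 2x_2:
  (-23/4, 3) → f = 52
  (35/16, -333/16) → f = -473/8
  (367/34, -171/68) → f = -3107/34
  (302/19, -135/19) → f = -2686/19

x_1 = 302/19, x_2 = -135/19, minimum f = -2686/19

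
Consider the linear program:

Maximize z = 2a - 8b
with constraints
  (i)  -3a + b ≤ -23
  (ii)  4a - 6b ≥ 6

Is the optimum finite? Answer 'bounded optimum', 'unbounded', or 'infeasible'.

From the feasible point (66/7, 37/7), moving in the direction (-1, -3) keeps every constraint satisfied while z increases without bound.

unbounded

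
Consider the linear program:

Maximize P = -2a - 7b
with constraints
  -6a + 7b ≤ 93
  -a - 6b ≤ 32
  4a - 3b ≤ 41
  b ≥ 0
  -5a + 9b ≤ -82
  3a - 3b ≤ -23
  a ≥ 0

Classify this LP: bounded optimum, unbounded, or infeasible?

infeasible

The boundaries -6a + 7b = 93 and 3a - 3b = -23 meet at (118/3, 47), but that point violates -5a + 9b ≤ -82. Every candidate vertex is excluded by some other constraint, so the feasible region is empty.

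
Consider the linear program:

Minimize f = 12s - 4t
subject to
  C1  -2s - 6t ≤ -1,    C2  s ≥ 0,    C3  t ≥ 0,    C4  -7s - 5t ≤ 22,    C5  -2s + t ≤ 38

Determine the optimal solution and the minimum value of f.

Feasible corners and f = 12s - 4t:
  (0, 1/6) → f = -2/3
  (1/2, 0) → f = 6
  (0, 38) → f = -152
The feasible region is unbounded (it extends along (1, 2), (1, 0)), but f strictly increases along every unbounded feasible direction, so there is no improving ray and the minimum is attained at a vertex.

The optimum lies where s = 0 and -2s + t = 38.
Solving simultaneously gives s = 0, t = 38.

s = 0, t = 38, minimum f = -152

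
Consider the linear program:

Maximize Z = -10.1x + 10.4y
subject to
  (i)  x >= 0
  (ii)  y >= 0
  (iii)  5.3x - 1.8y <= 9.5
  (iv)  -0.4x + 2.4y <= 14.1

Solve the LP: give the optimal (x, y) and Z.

x = 0, y = 5.875, maximum Z = 61.1

The optimum lies where x = 0 and -0.4x + 2.4y = 14.1.
Solving simultaneously gives x = 0, y = 47/8.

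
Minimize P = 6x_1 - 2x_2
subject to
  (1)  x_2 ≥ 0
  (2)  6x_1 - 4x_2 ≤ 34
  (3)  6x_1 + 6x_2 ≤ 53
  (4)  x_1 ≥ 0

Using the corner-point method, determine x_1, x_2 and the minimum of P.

x_1 = 0, x_2 = 53/6, minimum P = -53/3

Extreme points and P = 6x_1 - 2x_2:
  (17/3, 0) → P = 34
  (0, 0) → P = 0
  (104/15, 19/10) → P = 189/5
  (0, 53/6) → P = -53/3

The binding constraints are 6x_1 + 6x_2 = 53 and x_1 = 0.
Solving simultaneously gives x_1 = 0, x_2 = 53/6.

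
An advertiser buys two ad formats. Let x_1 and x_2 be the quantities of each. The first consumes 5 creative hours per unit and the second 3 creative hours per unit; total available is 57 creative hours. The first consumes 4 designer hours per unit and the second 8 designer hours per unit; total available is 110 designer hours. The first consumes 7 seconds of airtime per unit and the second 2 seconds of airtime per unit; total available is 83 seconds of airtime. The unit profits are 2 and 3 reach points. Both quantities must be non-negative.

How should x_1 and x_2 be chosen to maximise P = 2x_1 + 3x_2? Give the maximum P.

x_1 = 9/2, x_2 = 23/2, maximum P = 87/2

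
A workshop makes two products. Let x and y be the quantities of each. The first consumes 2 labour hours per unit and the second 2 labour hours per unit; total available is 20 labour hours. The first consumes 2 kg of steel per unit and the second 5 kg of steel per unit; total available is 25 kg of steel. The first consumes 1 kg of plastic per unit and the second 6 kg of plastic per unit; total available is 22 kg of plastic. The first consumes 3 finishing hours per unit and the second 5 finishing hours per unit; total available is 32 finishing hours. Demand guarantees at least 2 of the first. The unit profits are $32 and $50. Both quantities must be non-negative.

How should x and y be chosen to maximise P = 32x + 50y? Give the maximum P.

x = 9, y = 1, maximum P = 338

Extreme points and P = 32x + 50y:
  (10, 0) → P = 320
  (2, 0) → P = 64
  (9, 1) → P = 338
  (40/7, 19/7) → P = 2230/7
  (7, 11/5) → P = 334
  (2, 10/3) → P = 692/3

The binding constraints are 2x + 2y = 20 and 3x + 5y = 32.
Solving simultaneously gives x = 9, y = 1.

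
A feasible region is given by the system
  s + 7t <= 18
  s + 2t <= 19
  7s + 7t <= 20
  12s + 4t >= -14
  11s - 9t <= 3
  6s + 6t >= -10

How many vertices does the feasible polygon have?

Of the 14 pairwise boundary intersections, those satisfying every inequality are:
  (1/3, 53/21)
  (-17/8, 23/8)
  (201/140, 199/140)
  (-11/12, -3/4)
  (-3/5, -16/15)

5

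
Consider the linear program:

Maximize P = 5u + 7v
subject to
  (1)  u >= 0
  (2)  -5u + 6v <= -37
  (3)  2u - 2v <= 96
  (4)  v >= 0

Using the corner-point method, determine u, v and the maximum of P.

Vertices and P = 5u + 7v:
  (251, 203) → P = 2676
  (37/5, 0) → P = 37
  (48, 0) → P = 240

u = 251, v = 203, maximum P = 2676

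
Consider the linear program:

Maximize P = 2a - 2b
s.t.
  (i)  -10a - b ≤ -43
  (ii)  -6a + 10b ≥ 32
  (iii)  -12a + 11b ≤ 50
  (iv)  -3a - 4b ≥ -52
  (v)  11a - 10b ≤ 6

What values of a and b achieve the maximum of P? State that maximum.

Corner points and P = 2a - 2b:
  (199/53, 289/53) → P = -180/53
  (423/122, 508/61) → P = -593/61
  (196/27, 68/9) → P = -16/27
  (124/27, 86/9) → P = -268/27

The optimum lies where -6a + 10b = 32 and -3a - 4b = -52.
Solving simultaneously gives a = 196/27, b = 68/9.

a = 196/27, b = 68/9, maximum P = -16/27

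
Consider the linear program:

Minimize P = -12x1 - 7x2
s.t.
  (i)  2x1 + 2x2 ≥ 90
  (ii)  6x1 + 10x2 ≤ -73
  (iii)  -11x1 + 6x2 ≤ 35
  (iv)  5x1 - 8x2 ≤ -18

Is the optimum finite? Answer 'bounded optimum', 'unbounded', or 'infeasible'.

infeasible

The boundaries 2x1 + 2x2 = 90 and 6x1 + 10x2 = -73 meet at (523/4, -343/4), but that point violates 5x1 - 8x2 ≤ -18. Every candidate vertex is excluded by some other constraint, so the feasible region is empty.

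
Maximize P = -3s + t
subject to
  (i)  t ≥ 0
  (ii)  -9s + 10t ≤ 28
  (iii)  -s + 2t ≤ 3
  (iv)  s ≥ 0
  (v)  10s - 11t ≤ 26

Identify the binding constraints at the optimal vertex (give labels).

Corner points and P = -3s + t:
  (0, 0) → P = 0
  (13/5, 0) → P = -39/5
  (0, 3/2) → P = 3/2
  (85/9, 56/9) → P = -199/9

The maximum is at (0, 3/2). Substituting into each constraint, equality holds for (iii) and (iv); the remaining constraints have slack.

(iii) and (iv)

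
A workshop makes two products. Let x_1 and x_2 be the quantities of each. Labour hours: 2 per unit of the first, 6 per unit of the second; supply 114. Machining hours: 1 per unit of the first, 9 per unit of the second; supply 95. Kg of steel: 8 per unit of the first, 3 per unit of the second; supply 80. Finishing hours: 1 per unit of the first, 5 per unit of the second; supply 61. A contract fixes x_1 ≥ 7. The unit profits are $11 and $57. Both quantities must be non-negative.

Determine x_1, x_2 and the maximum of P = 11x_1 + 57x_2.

Vertices and P = 11x_1 + 57x_2:
  (10, 0) → P = 110
  (7, 0) → P = 77
  (7, 8) → P = 533

The optimum lies where 8x_1 + 3x_2 = 80 and x_1 = 7.
Solving simultaneously gives x_1 = 7, x_2 = 8.

x_1 = 7, x_2 = 8, maximum P = 533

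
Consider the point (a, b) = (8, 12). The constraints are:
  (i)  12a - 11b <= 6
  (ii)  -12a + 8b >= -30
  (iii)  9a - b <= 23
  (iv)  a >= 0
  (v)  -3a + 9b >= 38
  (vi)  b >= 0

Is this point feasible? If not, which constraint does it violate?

not feasible — violates (iii)

Constraint (iii): 9a - b = 60, which is not ≤ 23. All other constraints are satisfied.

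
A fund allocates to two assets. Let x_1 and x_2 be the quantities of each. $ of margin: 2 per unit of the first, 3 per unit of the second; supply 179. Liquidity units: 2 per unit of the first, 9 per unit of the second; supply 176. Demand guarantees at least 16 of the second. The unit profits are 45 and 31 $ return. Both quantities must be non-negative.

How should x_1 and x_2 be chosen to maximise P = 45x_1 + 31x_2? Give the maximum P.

Extreme points and P = 45x_1 + 31x_2:
  (0, 176/9) → P = 5456/9
  (0, 16) → P = 496
  (16, 16) → P = 1216

x_1 = 16, x_2 = 16, maximum P = 1216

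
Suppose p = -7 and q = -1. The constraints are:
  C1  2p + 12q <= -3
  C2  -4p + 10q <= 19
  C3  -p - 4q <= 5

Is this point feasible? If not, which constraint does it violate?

not feasible — violates C3

Constraint C3: -p - 4q = 11, which is not ≤ 5. All other constraints are satisfied.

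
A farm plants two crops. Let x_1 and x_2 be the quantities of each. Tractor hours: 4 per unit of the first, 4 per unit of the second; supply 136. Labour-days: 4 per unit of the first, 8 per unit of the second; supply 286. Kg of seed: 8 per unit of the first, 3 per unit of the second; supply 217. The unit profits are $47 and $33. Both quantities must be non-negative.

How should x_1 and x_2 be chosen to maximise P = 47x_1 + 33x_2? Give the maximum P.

Feasible corners and P = 47x_1 + 33x_2:
  (0, 0) → P = 0
  (0, 34) → P = 1122
  (217/8, 0) → P = 10199/8
  (23, 11) → P = 1444

The optimum lies where 4x_1 + 4x_2 = 136 and 8x_1 + 3x_2 = 217.
Solving simultaneously gives x_1 = 23, x_2 = 11.

x_1 = 23, x_2 = 11, maximum P = 1444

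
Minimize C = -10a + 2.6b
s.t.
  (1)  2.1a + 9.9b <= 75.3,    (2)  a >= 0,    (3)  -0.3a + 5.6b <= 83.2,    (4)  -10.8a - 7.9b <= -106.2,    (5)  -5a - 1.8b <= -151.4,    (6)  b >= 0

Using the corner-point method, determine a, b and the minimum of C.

a = 251/7, b = 0, minimum C = -2510/7

Feasible corners and C = -10a + 2.6b:
  (3787/127, 488/381) → C = -561706/1905
  (251/7, 0) → C = -2510/7
  (757/25, 0) → C = -1514/5

At the optimal vertex, 2.1a + 9.9b = 75.3 and b = 0.
Solving simultaneously gives a = 251/7, b = 0.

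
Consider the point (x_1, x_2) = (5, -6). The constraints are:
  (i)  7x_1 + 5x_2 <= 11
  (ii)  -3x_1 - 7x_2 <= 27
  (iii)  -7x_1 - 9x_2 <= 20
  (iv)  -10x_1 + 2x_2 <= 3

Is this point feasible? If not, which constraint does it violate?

(i): 5 ≤ 11 ✓
(ii): 27 ≤ 27 ✓
(iii): 19 ≤ 20 ✓
(iv): -62 ≤ 3 ✓

feasible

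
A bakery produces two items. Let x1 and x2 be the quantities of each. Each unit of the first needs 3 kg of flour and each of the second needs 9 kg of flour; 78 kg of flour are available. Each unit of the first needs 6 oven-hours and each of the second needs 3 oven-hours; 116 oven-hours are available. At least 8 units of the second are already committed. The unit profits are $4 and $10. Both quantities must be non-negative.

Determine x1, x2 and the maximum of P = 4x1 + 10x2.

Corner points and P = 4x1 + 10x2:
  (0, 26/3) → P = 260/3
  (0, 8) → P = 80
  (2, 8) → P = 88

x1 = 2, x2 = 8, maximum P = 88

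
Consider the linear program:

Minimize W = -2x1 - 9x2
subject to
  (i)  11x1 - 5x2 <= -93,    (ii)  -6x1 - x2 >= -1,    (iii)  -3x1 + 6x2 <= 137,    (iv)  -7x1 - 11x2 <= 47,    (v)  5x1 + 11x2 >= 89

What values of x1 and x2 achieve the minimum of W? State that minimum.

Corner points and W = -2x1 - 9x2:
  (-88/41, 569/41) → W = -4945/41
  (-289/73, 722/73) → W = -5920/73
  (-131/39, 275/13) → W = -551/3
  (-139/9, 136/9) → W = -946/9

x1 = -131/39, x2 = 275/13, minimum W = -551/3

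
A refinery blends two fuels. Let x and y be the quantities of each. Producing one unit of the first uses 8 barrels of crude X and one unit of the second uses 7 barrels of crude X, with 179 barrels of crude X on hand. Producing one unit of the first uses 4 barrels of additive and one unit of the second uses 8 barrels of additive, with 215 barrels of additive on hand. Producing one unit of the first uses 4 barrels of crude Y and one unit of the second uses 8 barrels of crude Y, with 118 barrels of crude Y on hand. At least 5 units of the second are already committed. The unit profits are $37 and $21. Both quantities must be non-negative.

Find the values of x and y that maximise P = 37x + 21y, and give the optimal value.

x = 18, y = 5, maximum P = 771

Corner points and P = 37x + 21y:
  (0, 59/4) → P = 1239/4
  (0, 5) → P = 105
  (101/6, 19/3) → P = 4535/6
  (18, 5) → P = 771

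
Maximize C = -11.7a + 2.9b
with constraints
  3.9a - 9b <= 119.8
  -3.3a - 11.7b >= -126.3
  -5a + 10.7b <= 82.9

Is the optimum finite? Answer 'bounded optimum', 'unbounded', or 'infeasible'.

bounded optimum

Corner points and C = -11.7a + 2.9b:
  (28204/837, 3241/2511) → C = -1961123/5022
  (-202796/327, -92231/327) → C = 21052433/3270
  (12716/3127, 30169/3127) → C = -612871/31270
The feasible region has finitely many vertices and no improving ray; the maximum is 21052433/3270 at (-202796/327, -92231/327).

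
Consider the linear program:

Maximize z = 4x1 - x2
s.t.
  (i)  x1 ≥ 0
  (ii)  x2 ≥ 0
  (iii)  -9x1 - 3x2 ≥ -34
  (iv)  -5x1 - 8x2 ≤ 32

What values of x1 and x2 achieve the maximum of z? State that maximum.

x1 = 34/9, x2 = 0, maximum z = 136/9

Corner points and z = 4x1 - x2:
  (0, 0) → z = 0
  (0, 34/3) → z = -34/3
  (34/9, 0) → z = 136/9

At the optimal vertex, x2 = 0 and -9x1 - 3x2 = -34.
Solving simultaneously gives x1 = 34/9, x2 = 0.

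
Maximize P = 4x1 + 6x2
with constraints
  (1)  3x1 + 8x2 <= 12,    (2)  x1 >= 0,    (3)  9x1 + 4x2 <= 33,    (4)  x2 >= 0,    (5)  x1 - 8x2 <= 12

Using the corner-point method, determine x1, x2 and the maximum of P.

x1 = 18/5, x2 = 3/20, maximum P = 153/10

Feasible corners and P = 4x1 + 6x2:
  (0, 3/2) → P = 9
  (18/5, 3/20) → P = 153/10
  (0, 0) → P = 0
  (11/3, 0) → P = 44/3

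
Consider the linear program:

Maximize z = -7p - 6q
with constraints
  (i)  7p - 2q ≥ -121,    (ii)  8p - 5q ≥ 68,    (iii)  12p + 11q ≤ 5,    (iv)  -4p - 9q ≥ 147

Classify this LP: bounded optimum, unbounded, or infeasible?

unbounded

From the feasible point (-39, -76), moving in the direction (-2, -7) keeps every constraint satisfied while z increases without bound.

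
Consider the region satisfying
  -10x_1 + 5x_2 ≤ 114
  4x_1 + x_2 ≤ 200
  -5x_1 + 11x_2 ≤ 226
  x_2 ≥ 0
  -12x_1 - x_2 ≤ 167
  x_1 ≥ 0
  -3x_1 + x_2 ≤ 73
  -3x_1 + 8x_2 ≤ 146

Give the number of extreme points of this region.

The feasible vertices (each the meet of two boundaries and inside every other half-plane) are:
  (50, 0)
  (1454/35, 1184/35)
  (0, 0)
  (0, 73/4)

4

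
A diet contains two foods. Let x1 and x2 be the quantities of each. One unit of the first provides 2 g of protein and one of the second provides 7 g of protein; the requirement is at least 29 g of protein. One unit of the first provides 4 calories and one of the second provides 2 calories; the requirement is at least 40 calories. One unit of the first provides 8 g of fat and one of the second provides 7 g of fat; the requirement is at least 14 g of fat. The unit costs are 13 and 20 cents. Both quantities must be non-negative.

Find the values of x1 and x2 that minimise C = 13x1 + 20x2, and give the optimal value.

Extreme points and C = 13x1 + 20x2:
  (0, 20) → C = 400
  (29/2, 0) → C = 377/2
  (37/4, 3/2) → C = 601/4
The feasible region is unbounded (it extends along (0, 1), (1, 0)), but C strictly increases along every unbounded feasible direction, so there is no improving ray and the minimum is attained at a vertex.

At the optimal vertex, 2x1 + 7x2 = 29 and 4x1 + 2x2 = 40.
Solving simultaneously gives x1 = 37/4, x2 = 3/2.

x1 = 37/4, x2 = 3/2, minimum C = 601/4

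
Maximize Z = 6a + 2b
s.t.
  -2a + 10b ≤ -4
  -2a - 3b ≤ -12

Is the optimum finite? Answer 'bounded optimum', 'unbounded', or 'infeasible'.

unbounded

From the feasible point (66/13, 8/13), moving in the direction (3, -2) keeps every constraint satisfied while Z increases without bound.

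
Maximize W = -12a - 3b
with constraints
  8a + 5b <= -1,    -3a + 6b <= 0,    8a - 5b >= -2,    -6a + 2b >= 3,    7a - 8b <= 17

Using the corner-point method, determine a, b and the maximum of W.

Feasible corners and W = -12a - 3b:
  (-11/14, -6/7) → W = 12
  (-101/29, -150/29) → W = 1662/29
  (-29/17, -123/34) → W = 1065/34

The binding constraints are 8a - 5b = -2 and 7a - 8b = 17.
Solving simultaneously gives a = -101/29, b = -150/29.

a = -101/29, b = -150/29, maximum W = 1662/29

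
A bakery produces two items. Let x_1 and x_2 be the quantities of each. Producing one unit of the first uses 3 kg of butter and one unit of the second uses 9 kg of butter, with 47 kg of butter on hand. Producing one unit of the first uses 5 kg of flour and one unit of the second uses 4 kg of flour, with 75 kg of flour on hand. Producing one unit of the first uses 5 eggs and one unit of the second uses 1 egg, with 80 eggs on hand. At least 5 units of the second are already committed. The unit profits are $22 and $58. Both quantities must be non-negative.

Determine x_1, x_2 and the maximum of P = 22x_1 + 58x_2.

x_1 = 2/3, x_2 = 5, maximum P = 914/3

Extreme points and P = 22x_1 + 58x_2:
  (0, 47/9) → P = 2726/9
  (0, 5) → P = 290
  (2/3, 5) → P = 914/3

At the optimal vertex, 3x_1 + 9x_2 = 47 and x_2 = 5.
Solving simultaneously gives x_1 = 2/3, x_2 = 5.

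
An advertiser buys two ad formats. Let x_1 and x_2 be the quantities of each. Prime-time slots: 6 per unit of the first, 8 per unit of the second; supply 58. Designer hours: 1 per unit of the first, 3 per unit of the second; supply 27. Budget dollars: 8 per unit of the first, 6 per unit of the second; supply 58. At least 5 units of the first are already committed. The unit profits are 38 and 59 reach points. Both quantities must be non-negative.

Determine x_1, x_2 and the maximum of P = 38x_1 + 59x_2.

Vertices and P = 38x_1 + 59x_2:
  (29/4, 0) → P = 551/2
  (5, 0) → P = 190
  (5, 3) → P = 367

At the optimal vertex, 8x_1 + 6x_2 = 58 and x_1 = 5.
Solving simultaneously gives x_1 = 5, x_2 = 3.

x_1 = 5, x_2 = 3, maximum P = 367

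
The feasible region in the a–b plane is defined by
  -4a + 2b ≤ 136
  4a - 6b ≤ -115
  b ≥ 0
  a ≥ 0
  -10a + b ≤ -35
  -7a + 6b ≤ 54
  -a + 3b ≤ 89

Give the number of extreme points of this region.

The feasible vertices (each the meet of two boundaries and inside every other half-plane) are:
  (61/3, 589/18)
  (63/2, 241/6)
  (124/5, 569/15)

3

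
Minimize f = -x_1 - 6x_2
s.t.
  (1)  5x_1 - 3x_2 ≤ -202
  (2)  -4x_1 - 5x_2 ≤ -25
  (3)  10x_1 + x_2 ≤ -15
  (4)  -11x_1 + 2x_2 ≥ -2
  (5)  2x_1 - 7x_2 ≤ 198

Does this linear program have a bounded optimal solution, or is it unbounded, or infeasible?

From the feasible point (-935/37, 933/37), moving in the direction (-5, 4) keeps every constraint satisfied while f decreases without bound.

unbounded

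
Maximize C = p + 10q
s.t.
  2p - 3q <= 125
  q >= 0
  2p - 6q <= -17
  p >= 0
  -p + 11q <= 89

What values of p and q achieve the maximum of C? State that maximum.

Extreme points and C = p + 10q:
  (0, 17/6) → C = 85/3
  (347/16, 161/16) → C = 1957/16
  (0, 89/11) → C = 890/11

The optimum lies where 2p - 6q = -17 and -p + 11q = 89.
Solving simultaneously gives p = 347/16, q = 161/16.

p = 347/16, q = 161/16, maximum C = 1957/16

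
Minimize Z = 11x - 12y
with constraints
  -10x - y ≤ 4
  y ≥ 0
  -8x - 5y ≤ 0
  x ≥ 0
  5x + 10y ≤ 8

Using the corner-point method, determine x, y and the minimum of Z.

Corner points and Z = 11x - 12y:
  (0, 0) → Z = 0
  (8/5, 0) → Z = 88/5
  (0, 4/5) → Z = -48/5

x = 0, y = 4/5, minimum Z = -48/5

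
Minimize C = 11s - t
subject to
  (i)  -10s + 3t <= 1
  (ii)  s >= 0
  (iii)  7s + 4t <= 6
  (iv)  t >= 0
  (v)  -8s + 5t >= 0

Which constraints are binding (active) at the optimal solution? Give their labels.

(i) and (ii)

Extreme points and C = 11s - t:
  (0, 1/3) → C = -1/3
  (14/61, 67/61) → C = 87/61
  (0, 0) → C = 0
  (30/67, 48/67) → C = 282/67

The minimum is at (0, 1/3). Substituting into each constraint, equality holds for (i) and (ii); the remaining constraints have slack.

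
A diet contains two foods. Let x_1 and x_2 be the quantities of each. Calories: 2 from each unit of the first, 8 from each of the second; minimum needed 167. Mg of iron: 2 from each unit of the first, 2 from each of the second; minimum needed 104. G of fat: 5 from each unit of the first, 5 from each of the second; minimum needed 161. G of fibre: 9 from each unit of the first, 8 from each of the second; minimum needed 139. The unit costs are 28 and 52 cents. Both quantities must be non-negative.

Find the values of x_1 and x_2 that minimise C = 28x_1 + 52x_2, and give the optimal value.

x_1 = 83/2, x_2 = 21/2, minimum C = 1708

Vertices and C = 28x_1 + 52x_2:
  (0, 52) → C = 2704
  (167/2, 0) → C = 2338
  (83/2, 21/2) → C = 1708
The feasible region is unbounded (it extends along (0, 1), (1, 0)), but C strictly increases along every unbounded feasible direction, so there is no improving ray and the minimum is attained at a vertex.

The optimum lies where 2x_1 + 8x_2 = 167 and 2x_1 + 2x_2 = 104.
Solving simultaneously gives x_1 = 83/2, x_2 = 21/2.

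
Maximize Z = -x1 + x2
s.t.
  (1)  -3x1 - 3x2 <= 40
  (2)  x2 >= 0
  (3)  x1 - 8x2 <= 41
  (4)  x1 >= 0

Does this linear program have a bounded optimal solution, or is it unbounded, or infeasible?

From the feasible point (41, 0), moving in the direction (0, 1) keeps every constraint satisfied while Z increases without bound.

unbounded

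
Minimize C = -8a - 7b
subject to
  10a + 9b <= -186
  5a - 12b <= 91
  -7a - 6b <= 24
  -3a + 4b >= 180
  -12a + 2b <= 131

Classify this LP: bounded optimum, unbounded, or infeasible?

infeasible

The boundaries -3a + 4b = 180 and -12a + 2b = 131 meet at (-82/21, 589/14), but that point violates 10a + 9b ≤ -186. Every candidate vertex is excluded by some other constraint, so the feasible region is empty.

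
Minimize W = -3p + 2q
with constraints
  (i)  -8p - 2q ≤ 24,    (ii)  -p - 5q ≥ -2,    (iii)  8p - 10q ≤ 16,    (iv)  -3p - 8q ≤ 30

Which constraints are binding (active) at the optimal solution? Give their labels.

Extreme points and W = -3p + 2q:
  (-62/19, 20/19) → W = 226/19
  (-66/29, -84/29) → W = 30/29
  (2, 0) → W = -6
  (-86/47, -144/47) → W = -30/47

The minimum is at (2, 0). Substituting into each constraint, equality holds for (ii) and (iii); the remaining constraints have slack.

(ii) and (iii)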